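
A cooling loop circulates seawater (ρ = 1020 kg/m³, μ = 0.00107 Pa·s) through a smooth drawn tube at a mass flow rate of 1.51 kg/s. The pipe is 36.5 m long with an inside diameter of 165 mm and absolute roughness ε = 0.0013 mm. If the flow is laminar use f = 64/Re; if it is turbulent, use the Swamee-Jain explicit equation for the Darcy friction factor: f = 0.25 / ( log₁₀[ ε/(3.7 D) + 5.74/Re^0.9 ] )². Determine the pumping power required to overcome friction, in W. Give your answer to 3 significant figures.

A = πD²/4 = π(0.165)²/4 = 0.02138 m²; mean velocity V = ṁ/(ρA) = 1.51/(1020 · 0.02138) = 0.06923 m/s.
Reynolds number Re = ρVD/μ = 1020 · 0.06923 · 0.165 / 0.00107 = 1.089e+04.
Re > 4000 → turbulent. Relative roughness ε/D = 1.3e-06/0.165 = 7.88e-06. Swamee-Jain: f = 0.25/(log₁₀[7.88e-06/3.7 + 5.74/1.089e+04^0.9])² = 0.25/(log₁₀[2.13e-06 + 0.00134])² = 0.25/(-2.874)² = 0.03027.
Darcy-Weisbach: ΔP = f(L/D)(ρV²/2) = 0.03027·(36.5/0.165)·(1020·0.06923²/2) = 0.03027·221.2·2.445 = 16.37 Pa.
Q = ṁ/ρ = 1.51/1020 = 0.00148 m³/s.
Pumping power P = QΔP = 0.00148·16.37 = 0.02424 W = 0.0242 W.

P ≈ 0.0242 W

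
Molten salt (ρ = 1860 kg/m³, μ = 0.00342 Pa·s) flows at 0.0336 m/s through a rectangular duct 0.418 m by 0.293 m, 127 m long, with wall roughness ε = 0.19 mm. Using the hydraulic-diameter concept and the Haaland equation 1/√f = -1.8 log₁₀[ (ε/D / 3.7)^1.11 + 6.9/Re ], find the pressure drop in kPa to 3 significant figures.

Hydraulic diameter D_h = 4A/P = 4·(0.418·0.293)/(2·(0.418+0.293)) = 0.4899/1.422 = 0.3445 m.
Re = ρVD_h/μ = 1860·0.0336·0.3445/0.00342 = 6296.
ε/D_h = 0.00019/0.3445 = 0.000552; Haaland gives 1/√f = -1.8 log₁₀[5.65e-05+0.0011] = 5.289, so f = 0.03575.
ΔP = f(L/D_h)(ρV²/2) = 0.03575·127/0.3445·1.05 = 13.84 Pa.
ΔP = 0.0138 kPa.

ΔP ≈ 0.0138 kPa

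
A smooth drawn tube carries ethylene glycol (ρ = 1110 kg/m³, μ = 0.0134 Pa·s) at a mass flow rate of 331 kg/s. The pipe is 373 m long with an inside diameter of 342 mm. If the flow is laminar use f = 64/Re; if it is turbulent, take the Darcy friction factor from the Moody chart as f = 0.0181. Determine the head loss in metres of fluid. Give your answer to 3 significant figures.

h_f ≈ 10.6 m

A = πD²/4 = π(0.342)²/4 = 0.09186 m²; mean velocity V = ṁ/(ρA) = 331/(1110 · 0.09186) = 3.246 m/s.
Reynolds number Re = ρVD/μ = 1110 · 3.246 · 0.342 / 0.0134 = 9.196e+04.
Re > 4000 → turbulent; use the Moody-chart value f = 0.0181.
Darcy-Weisbach: ΔP = f(L/D)(ρV²/2) = 0.0181·(373/0.342)·(1110·3.246²/2) = 0.0181·1091·5848 = 1.154e+05 Pa.
Head loss h_f = ΔP/(ρg) = 1.154e+05/(1110·9.81) = 10.6 m.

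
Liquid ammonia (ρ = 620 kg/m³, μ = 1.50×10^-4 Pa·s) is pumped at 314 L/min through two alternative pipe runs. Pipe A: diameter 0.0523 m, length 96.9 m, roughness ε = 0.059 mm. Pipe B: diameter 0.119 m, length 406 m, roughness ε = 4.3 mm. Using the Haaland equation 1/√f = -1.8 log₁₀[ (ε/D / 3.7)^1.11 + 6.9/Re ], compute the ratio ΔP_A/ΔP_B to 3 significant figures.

ΔP_A/ΔP_B ≈ 4.86

Pipe A: V = Q/A = 0.005233/0.002148 = 2.436 m/s; Re = 5.266e+05; ε/D = 0.00113; Haaland → f = 0.02072; ΔP_A = f(L/D)(ρV²/2) = 7.063e+04 Pa.
Pipe B: V = Q/A = 0.005233/0.01112 = 0.4705 m/s; Re = 2.314e+05; ε/D = 0.0361; Haaland → f = 0.06211; ΔP_B = f(L/D)(ρV²/2) = 1.454e+04 Pa.
ΔP_A/ΔP_B = 7.063e+04/1.454e+04 = 4.86.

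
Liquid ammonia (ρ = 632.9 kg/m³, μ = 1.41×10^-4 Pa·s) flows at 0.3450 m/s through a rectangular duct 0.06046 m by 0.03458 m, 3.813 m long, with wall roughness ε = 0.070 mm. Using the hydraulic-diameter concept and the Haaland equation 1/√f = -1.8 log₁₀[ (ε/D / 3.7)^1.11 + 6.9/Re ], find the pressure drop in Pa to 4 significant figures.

ΔP ≈ 80.13 Pa

Hydraulic diameter D_h = 4A/P = 4·(0.06046·0.03458)/(2·(0.06046+0.03458)) = 0.008363/0.1901 = 0.044 m.
Re = ρVD_h/μ = 632.9·0.345·0.044/0.000141 = 6.813e+04.
ε/D_h = 7e-05/0.044 = 0.00159; Haaland gives 1/√f = -1.8 log₁₀[0.000183+0.000101] = 6.382, so f = 0.02455.
ΔP = f(L/D_h)(ρV²/2) = 0.02455·3.813/0.044·37.67 = 80.13 Pa.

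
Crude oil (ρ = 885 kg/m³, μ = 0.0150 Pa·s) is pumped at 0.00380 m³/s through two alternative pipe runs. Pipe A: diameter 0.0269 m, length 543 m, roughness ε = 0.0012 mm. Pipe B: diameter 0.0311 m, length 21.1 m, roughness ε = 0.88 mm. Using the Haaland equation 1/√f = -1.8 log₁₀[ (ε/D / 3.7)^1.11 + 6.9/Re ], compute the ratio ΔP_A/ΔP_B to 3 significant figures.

Pipe A: V = Q/A = 0.0038/0.0005683 = 6.686 m/s; Re = 1.061e+04; ε/D = 4.46e-05; Haaland → f = 0.03043; ΔP_A = f(L/D)(ρV²/2) = 1.215e+07 Pa.
Pipe B: V = Q/A = 0.0038/0.0007596 = 5.002 m/s; Re = 9179; ε/D = 0.0283; Haaland → f = 0.05928; ΔP_B = f(L/D)(ρV²/2) = 4.453e+05 Pa.
ΔP_A/ΔP_B = 1.215e+07/4.453e+05 = 27.3.

ΔP_A/ΔP_B ≈ 27.3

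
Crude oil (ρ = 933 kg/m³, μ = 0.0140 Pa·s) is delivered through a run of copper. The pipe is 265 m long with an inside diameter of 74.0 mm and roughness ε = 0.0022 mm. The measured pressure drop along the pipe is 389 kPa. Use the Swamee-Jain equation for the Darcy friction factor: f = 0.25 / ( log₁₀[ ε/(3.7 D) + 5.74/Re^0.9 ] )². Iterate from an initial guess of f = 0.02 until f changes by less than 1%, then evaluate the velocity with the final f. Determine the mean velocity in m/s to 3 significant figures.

Rearranging Darcy-Weisbach: V = √(2·ΔP·D/(f·L·ρ)). With ε/D = 2.2e-06/0.074 = 2.97e-05, iterate starting from f = 0.02:
  f = 0.02 → V = √(2·3.89e+05·0.074/(0.02·265·933)) = 3.412 m/s; Re = ρVD/μ = 1.683e+04; f → 0.02704
  f = 0.02704 → V = 2.935 m/s; Re = 1.447e+04; f → 0.02811
  f = 0.02811 → V = 2.878 m/s; Re = 1.419e+04; f → 0.02825
Converged (Δf/f < 1%). With the final f = 0.02825: V = √(2·3.89e+05·0.074/(0.02825·265·933)) = 2.871 m/s.

V ≈ 2.87 m/s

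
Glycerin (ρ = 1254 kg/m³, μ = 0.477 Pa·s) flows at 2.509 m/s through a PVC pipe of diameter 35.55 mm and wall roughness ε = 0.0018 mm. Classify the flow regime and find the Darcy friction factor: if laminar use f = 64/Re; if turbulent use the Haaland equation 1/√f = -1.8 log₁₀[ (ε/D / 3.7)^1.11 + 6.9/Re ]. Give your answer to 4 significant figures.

Re = ρVD/μ = 1254·2.509·0.03555/0.477 = 234.5.
Re < 2300 → laminar, so f = 64/Re = 0.2729 (roughness is irrelevant in laminar flow).

f ≈ 0.2729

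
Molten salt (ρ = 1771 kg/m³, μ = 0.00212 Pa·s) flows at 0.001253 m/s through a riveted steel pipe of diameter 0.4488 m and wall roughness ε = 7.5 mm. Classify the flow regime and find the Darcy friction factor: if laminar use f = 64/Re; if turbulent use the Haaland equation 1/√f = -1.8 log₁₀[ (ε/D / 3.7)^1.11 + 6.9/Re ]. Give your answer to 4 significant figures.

Re = ρVD/μ = 1771·0.001253·0.4488/0.00212 = 469.8.
Re < 2300 → laminar, so f = 64/Re = 0.1362 (roughness is irrelevant in laminar flow).

f ≈ 0.1362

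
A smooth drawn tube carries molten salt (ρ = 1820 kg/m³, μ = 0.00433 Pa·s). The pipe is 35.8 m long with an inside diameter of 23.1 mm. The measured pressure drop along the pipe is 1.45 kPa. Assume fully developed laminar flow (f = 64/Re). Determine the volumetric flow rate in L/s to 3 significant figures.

For laminar flow, f = 64/Re with Re = ρVD/μ, so Darcy-Weisbach reduces to ΔP = 32μLV/D². Solving for V: V = ΔP·D²/(32μL) = 1450·(0.0231)²/(32·0.00433·35.8) = 0.156 m/s.
Check: Re = ρVD/μ = 1820·0.156·0.0231/0.00433 = 1514 < 2300, so the laminar assumption holds.
Q = V·A = 0.156·(π/4·0.0231²) = 6.537e-05 m³/s = 0.0654 L/s.

Q ≈ 0.0654 L/s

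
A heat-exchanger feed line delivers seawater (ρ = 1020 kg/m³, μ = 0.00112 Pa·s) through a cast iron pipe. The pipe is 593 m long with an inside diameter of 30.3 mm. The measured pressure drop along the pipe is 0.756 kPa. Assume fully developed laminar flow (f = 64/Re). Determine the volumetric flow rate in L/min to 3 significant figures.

For laminar flow, f = 64/Re with Re = ρVD/μ, so Darcy-Weisbach reduces to ΔP = 32μLV/D². Solving for V: V = ΔP·D²/(32μL) = 756·(0.0303)²/(32·0.00112·593) = 0.03266 m/s.
Check: Re = ρVD/μ = 1020·0.03266·0.0303/0.00112 = 901.2 < 2300, so the laminar assumption holds.
Q = V·A = 0.03266·(π/4·0.0303²) = 2.355e-05 m³/s = 1.41 L/min.

Q ≈ 1.41 L/min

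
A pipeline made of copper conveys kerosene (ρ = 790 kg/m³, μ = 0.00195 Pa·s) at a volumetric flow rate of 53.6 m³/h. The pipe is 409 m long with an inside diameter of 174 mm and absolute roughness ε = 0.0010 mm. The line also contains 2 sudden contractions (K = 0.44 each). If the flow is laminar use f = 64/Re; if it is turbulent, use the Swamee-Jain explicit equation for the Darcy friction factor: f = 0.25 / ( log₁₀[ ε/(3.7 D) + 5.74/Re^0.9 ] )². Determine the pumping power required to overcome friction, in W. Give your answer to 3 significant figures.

Q = 53.6 m³/h = 53.6/3600 = 0.01489 m³/s.
Cross-sectional area A = πD²/4 = π(0.174)²/4 = 0.02378 m²; mean velocity V = Q/A = 0.01489/0.02378 = 0.6261 m/s.
Reynolds number Re = ρVD/μ = 790 · 0.6261 · 0.174 / 0.00195 = 4.414e+04.
Re > 4000 → turbulent. Relative roughness ε/D = 1e-06/0.174 = 5.75e-06. Swamee-Jain: f = 0.25/(log₁₀[5.75e-06/3.7 + 5.74/4.414e+04^0.9])² = 0.25/(log₁₀[1.55e-06 + 0.000379])² = 0.25/(-3.42)² = 0.02138.
Total minor-loss coefficient ΣK = 2·0.44 = 0.88.
ΔP = [f·L/D + ΣK]·(ρV²/2) = [0.02138·409/0.174 + 0.88]·(790·0.6261²/2) = [50.25 + 0.88]·154.9 = 7918 Pa.
Pumping power P = QΔP = 0.01489·7918 = 117.9 W = 118 W.

P ≈ 118 W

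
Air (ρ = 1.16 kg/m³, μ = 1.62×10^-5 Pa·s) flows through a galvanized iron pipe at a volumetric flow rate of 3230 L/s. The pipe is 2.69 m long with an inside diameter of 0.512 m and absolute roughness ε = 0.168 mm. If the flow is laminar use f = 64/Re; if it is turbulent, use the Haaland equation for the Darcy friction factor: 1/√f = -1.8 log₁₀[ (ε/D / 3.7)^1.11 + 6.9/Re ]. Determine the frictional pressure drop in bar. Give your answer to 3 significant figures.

Q = 3230 L/s = 3230/1000 = 3.23 m³/s.
Cross-sectional area A = πD²/4 = π(0.512)²/4 = 0.2059 m²; mean velocity V = Q/A = 3.23/0.2059 = 15.69 m/s.
Reynolds number Re = ρVD/μ = 1.16 · 15.69 · 0.512 / 1.62e-05 = 5.752e+05.
Re > 4000 → turbulent. Relative roughness ε/D = 0.000168/0.512 = 0.000328. Haaland: 1/√f = -1.8 log₁₀[(0.000328/3.7)^1.11 + 6.9/5.752e+05] = -1.8 log₁₀[3.18e-05 + 1.2e-05] = 7.846, so f = 0.01625.
Darcy-Weisbach: ΔP = f(L/D)(ρV²/2) = 0.01625·(2.69/0.512)·(1.16·15.69²/2) = 0.01625·5.254·142.7 = 12.18 Pa.
ΔP = 12.18 Pa = 1.22×10^-4 bar.

ΔP ≈ 1.22×10^-4 bar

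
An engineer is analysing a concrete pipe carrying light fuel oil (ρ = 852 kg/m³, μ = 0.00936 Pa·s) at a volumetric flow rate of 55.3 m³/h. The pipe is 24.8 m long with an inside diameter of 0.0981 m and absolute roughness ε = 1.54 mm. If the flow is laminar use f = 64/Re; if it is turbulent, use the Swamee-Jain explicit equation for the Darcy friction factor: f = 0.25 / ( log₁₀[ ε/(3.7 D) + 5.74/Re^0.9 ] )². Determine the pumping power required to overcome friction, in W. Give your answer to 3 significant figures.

P ≈ 325 W

Q = 55.3 m³/h = 55.3/3600 = 0.01536 m³/s.
Cross-sectional area A = πD²/4 = π(0.0981)²/4 = 0.007558 m²; mean velocity V = Q/A = 0.01536/0.007558 = 2.032 m/s.
Reynolds number Re = ρVD/μ = 852 · 2.032 · 0.0981 / 0.00936 = 1.815e+04.
Re > 4000 → turbulent. Relative roughness ε/D = 0.00154/0.0981 = 0.0157. Swamee-Jain: f = 0.25/(log₁₀[0.0157/3.7 + 5.74/1.815e+04^0.9])² = 0.25/(log₁₀[0.00424 + 0.000843])² = 0.25/(-2.294)² = 0.04752.
Darcy-Weisbach: ΔP = f(L/D)(ρV²/2) = 0.04752·(24.8/0.0981)·(852·2.032²/2) = 0.04752·252.8·1760 = 2.114e+04 Pa.
Pumping power P = QΔP = 0.01536·2.114e+04 = 324.7 W = 325 W.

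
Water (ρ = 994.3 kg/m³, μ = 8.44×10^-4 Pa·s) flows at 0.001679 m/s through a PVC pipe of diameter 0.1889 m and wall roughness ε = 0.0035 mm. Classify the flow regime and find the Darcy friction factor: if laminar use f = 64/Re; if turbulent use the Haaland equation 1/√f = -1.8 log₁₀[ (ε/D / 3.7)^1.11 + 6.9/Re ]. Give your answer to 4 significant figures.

Re = ρVD/μ = 994.3·0.001679·0.1889/0.000844 = 373.6.
Re < 2300 → laminar, so f = 64/Re = 0.1713 (roughness is irrelevant in laminar flow).

f ≈ 0.1713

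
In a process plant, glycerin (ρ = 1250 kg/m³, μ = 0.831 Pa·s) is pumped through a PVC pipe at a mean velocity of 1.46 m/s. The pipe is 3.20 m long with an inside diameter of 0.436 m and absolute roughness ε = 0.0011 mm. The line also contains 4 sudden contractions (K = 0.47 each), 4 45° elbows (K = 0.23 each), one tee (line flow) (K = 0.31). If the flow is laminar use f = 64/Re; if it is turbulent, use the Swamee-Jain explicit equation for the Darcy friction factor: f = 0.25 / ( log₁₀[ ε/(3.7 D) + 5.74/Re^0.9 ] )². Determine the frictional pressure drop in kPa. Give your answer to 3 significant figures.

ΔP ≈ 4.80 kPa

Reynolds number Re = ρVD/μ = 1250 · 1.46 · 0.436 / 0.831 = 957.5.
Re < 2300 → laminar flow, so f = 64/Re = 64/957.5 = 0.06684 (the turbulent correlation is not needed).
Total minor-loss coefficient ΣK = 4·0.47 + 4·0.23 + 1·0.31 = 3.11.
ΔP = [f·L/D + ΣK]·(ρV²/2) = [0.06684·3.2/0.436 + 3.11]·(1250·1.46²/2) = [0.4906 + 3.11]·1332 = 4797 Pa.
ΔP = 4797 Pa = 4.80 kPa.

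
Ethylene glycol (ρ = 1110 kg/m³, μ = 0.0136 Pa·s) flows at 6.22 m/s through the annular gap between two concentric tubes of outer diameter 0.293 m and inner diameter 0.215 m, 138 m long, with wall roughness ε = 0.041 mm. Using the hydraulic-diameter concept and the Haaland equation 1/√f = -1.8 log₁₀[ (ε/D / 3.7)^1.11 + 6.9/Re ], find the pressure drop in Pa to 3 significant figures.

ΔP ≈ 884000 Pa

Hydraulic diameter D_h = 4A/P = D_o - D_i = 0.293 - 0.215 = 0.078 m.
Re = ρVD_h/μ = 1110·6.22·0.078/0.0136 = 3.96e+04.
ε/D_h = 4.1e-05/0.078 = 0.000526; Haaland gives 1/√f = -1.8 log₁₀[5.36e-05+0.000174] = 6.556, so f = 0.02326.
ΔP = f(L/D_h)(ρV²/2) = 0.02326·138/0.078·2.147e+04 = 8.838e+05 Pa.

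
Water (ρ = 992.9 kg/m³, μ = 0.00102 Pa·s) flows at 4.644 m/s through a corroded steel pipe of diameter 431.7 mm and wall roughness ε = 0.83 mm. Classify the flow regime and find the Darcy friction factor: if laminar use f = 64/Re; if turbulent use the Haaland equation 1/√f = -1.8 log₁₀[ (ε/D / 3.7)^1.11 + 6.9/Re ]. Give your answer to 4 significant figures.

f ≈ 0.02331

Re = ρVD/μ = 992.9·4.644·0.4317/0.00102 = 1.952e+06.
Re > 4000 → turbulent. ε/D = 0.00083/0.4317 = 0.00192; Haaland: 1/√f = -1.8 log₁₀[0.000226 + 3.54e-06] = 6.55, so f = 0.02331.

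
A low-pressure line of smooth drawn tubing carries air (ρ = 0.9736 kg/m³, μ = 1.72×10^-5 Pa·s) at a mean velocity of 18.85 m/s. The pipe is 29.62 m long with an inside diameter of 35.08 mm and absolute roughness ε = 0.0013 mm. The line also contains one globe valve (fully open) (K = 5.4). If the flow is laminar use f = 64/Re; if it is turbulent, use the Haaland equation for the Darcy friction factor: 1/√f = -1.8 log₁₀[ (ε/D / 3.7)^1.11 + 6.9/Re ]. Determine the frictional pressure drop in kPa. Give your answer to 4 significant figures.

ΔP ≈ 4.178 kPa

Reynolds number Re = ρVD/μ = 0.9736 · 18.85 · 0.03508 / 1.72e-05 = 3.743e+04.
Re > 4000 → turbulent. Relative roughness ε/D = 1.3e-06/0.03508 = 3.71e-05. Haaland: 1/√f = -1.8 log₁₀[(3.71e-05/3.7)^1.11 + 6.9/3.743e+04] = -1.8 log₁₀[2.82e-06 + 0.000184] = 6.71, so f = 0.02221.
Total minor-loss coefficient ΣK = 1·5.4 = 5.4.
ΔP = [f·L/D + ΣK]·(ρV²/2) = [0.02221·29.62/0.03508 + 5.4]·(0.9736·18.85²/2) = [18.75 + 5.4]·173 = 4178 Pa.
ΔP = 4178 Pa = 4.178 kPa.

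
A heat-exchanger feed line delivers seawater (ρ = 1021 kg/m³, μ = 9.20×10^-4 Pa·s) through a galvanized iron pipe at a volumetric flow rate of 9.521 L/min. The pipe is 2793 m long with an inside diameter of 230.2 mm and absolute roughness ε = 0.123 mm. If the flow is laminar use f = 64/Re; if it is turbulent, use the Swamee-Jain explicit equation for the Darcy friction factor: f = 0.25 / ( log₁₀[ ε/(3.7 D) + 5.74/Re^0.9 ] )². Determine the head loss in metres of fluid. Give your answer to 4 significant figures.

Q = 9.521 L/min = 9.521/60000 = 0.0001587 m³/s.
Cross-sectional area A = πD²/4 = π(0.2302)²/4 = 0.04162 m²; mean velocity V = Q/A = 0.0001587/0.04162 = 0.003813 m/s.
Reynolds number Re = ρVD/μ = 1021 · 0.003813 · 0.2302 / 0.00092 = 974.
Re < 2300 → laminar flow, so f = 64/Re = 64/974 = 0.06571 (the turbulent correlation is not needed).
Darcy-Weisbach: ΔP = f(L/D)(ρV²/2) = 0.06571·(2793/0.2302)·(1021·0.003813²/2) = 0.06571·1.213e+04·0.007421 = 5.916 Pa.
Head loss h_f = ΔP/(ρg) = 5.916/(1021·9.81) = 5.907×10^-4 m.

h_f ≈ 5.907×10^-4 m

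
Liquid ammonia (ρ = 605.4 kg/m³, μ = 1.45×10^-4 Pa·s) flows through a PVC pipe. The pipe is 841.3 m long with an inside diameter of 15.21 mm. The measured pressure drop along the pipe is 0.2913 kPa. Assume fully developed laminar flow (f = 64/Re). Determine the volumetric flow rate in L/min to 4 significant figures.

Q ≈ 0.1882 L/min

For laminar flow, f = 64/Re with Re = ρVD/μ, so Darcy-Weisbach reduces to ΔP = 32μLV/D². Solving for V: V = ΔP·D²/(32μL) = 291.3·(0.01521)²/(32·0.000145·841.3) = 0.01726 m/s.
Check: Re = ρVD/μ = 605.4·0.01726·0.01521/0.000145 = 1096 < 2300, so the laminar assumption holds.
Q = V·A = 0.01726·(π/4·0.01521²) = 3.137e-06 m³/s = 0.1882 L/min.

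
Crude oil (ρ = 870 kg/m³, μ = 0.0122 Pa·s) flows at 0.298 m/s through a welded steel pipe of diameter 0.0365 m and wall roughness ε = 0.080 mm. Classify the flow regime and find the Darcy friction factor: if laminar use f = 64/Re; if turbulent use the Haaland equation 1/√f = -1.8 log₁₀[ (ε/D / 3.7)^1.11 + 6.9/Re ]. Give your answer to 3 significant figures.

f ≈ 0.0825

Re = ρVD/μ = 870·0.298·0.0365/0.0122 = 775.7.
Re < 2300 → laminar, so f = 64/Re = 0.08251 (roughness is irrelevant in laminar flow).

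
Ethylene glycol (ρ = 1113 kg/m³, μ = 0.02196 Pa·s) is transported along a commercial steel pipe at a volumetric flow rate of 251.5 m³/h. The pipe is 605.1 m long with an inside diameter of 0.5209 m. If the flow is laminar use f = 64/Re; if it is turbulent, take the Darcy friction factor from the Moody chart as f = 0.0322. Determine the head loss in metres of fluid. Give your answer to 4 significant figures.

Q = 251.5 m³/h = 251.5/3600 = 0.06986 m³/s.
Cross-sectional area A = πD²/4 = π(0.5209)²/4 = 0.2131 m²; mean velocity V = Q/A = 0.06986/0.2131 = 0.3278 m/s.
Reynolds number Re = ρVD/μ = 1113 · 0.3278 · 0.5209 / 0.022 = 8655.
Re > 4000 → turbulent; use the Moody-chart value f = 0.0322.
Darcy-Weisbach: ΔP = f(L/D)(ρV²/2) = 0.0322·(605.1/0.5209)·(1113·0.3278²/2) = 0.0322·1162·59.81 = 2237 Pa.
Head loss h_f = ΔP/(ρg) = 2237/(1113·9.81) = 0.2049 m.

h_f ≈ 0.2049 m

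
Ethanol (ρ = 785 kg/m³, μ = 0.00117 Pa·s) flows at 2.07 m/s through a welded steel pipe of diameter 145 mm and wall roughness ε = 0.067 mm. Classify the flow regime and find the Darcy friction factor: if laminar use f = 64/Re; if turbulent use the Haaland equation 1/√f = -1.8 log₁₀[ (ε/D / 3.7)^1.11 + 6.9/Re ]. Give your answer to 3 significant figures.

Re = ρVD/μ = 785·2.07·0.145/0.00117 = 2.014e+05.
Re > 4000 → turbulent. ε/D = 6.7e-05/0.145 = 0.000462; Haaland: 1/√f = -1.8 log₁₀[4.65e-05 + 3.43e-05] = 7.367, so f = 0.01842.

f ≈ 0.0184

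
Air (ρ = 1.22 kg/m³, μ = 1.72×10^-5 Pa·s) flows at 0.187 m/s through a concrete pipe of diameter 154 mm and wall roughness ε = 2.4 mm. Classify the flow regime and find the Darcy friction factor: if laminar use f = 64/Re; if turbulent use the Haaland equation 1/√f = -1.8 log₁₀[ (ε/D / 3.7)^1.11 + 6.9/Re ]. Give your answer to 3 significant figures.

Re = ρVD/μ = 1.22·0.187·0.154/1.72e-05 = 2043.
Re < 2300 → laminar, so f = 64/Re = 0.03133 (roughness is irrelevant in laminar flow).

f ≈ 0.0313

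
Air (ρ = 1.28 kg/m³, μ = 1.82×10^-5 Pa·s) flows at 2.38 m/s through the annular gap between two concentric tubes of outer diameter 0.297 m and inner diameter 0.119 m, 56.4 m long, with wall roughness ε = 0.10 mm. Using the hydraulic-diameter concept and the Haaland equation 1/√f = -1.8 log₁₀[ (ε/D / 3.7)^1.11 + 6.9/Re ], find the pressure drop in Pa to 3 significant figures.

ΔP ≈ 28.3 Pa

Hydraulic diameter D_h = 4A/P = D_o - D_i = 0.297 - 0.119 = 0.178 m.
Re = ρVD_h/μ = 1.28·2.38·0.178/1.82e-05 = 2.979e+04.
ε/D_h = 0.0001/0.178 = 0.000562; Haaland gives 1/√f = -1.8 log₁₀[5.77e-05+0.000232] = 6.37, so f = 0.02465.
ΔP = f(L/D_h)(ρV²/2) = 0.02465·56.4/0.178·3.625 = 28.31 Pa.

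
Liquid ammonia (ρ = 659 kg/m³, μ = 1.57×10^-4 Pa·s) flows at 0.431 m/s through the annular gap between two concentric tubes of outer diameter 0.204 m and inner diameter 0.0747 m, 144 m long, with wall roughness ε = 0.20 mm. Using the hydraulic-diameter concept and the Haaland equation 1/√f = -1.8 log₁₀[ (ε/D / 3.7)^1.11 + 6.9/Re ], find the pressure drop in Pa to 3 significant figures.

ΔP ≈ 1550 Pa

Hydraulic diameter D_h = 4A/P = D_o - D_i = 0.204 - 0.0747 = 0.1293 m.
Re = ρVD_h/μ = 659·0.431·0.1293/0.000157 = 2.339e+05.
ε/D_h = 0.0002/0.1293 = 0.00155; Haaland gives 1/√f = -1.8 log₁₀[0.000178+2.95e-05] = 6.631, so f = 0.02274.
ΔP = f(L/D_h)(ρV²/2) = 0.02274·144/0.1293·61.21 = 1550 Pa.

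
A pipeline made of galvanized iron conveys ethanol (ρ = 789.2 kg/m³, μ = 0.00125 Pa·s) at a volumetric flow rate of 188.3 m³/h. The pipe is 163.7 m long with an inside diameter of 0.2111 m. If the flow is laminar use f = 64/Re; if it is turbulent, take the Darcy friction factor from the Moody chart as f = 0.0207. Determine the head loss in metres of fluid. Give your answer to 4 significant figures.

Q = 188.3 m³/h = 188.3/3600 = 0.05231 m³/s.
Cross-sectional area A = πD²/4 = π(0.2111)²/4 = 0.035 m²; mean velocity V = Q/A = 0.05231/0.035 = 1.494 m/s.
Reynolds number Re = ρVD/μ = 789.2 · 1.494 · 0.2111 / 0.00125 = 1.992e+05.
Re > 4000 → turbulent; use the Moody-chart value f = 0.0207.
Darcy-Weisbach: ΔP = f(L/D)(ρV²/2) = 0.0207·(163.7/0.2111)·(789.2·1.494²/2) = 0.0207·775.5·881.3 = 1.415e+04 Pa.
Head loss h_f = ΔP/(ρg) = 1.415e+04/(789.2·9.81) = 1.827 m.

h_f ≈ 1.827 m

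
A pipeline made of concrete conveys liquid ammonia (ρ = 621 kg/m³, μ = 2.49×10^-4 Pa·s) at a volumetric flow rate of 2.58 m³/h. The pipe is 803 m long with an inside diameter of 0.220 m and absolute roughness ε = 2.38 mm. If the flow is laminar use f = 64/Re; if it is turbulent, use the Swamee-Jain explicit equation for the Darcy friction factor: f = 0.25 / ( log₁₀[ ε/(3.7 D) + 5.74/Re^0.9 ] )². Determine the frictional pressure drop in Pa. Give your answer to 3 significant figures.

ΔP ≈ 18.0 Pa

Q = 2.58 m³/h = 2.58/3600 = 0.0007167 m³/s.
Cross-sectional area A = πD²/4 = π(0.22)²/4 = 0.03801 m²; mean velocity V = Q/A = 0.0007167/0.03801 = 0.01885 m/s.
Reynolds number Re = ρVD/μ = 621 · 0.01885 · 0.22 / 0.000249 = 1.034e+04.
Re > 4000 → turbulent. Relative roughness ε/D = 0.00238/0.22 = 0.0108. Swamee-Jain: f = 0.25/(log₁₀[0.0108/3.7 + 5.74/1.034e+04^0.9])² = 0.25/(log₁₀[0.00292 + 0.0014])² = 0.25/(-2.364)² = 0.04472.
Darcy-Weisbach: ΔP = f(L/D)(ρV²/2) = 0.04472·(803/0.22)·(621·0.01885²/2) = 0.04472·3650·0.1104 = 18.02 Pa.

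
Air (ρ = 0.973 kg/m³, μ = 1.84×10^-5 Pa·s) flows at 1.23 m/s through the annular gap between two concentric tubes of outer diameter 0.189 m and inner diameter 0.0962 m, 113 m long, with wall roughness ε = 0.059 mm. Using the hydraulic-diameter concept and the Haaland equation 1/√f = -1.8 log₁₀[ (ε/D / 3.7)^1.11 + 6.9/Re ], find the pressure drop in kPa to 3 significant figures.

Hydraulic diameter D_h = 4A/P = D_o - D_i = 0.189 - 0.0962 = 0.0928 m.
Re = ρVD_h/μ = 0.973·1.23·0.0928/1.84e-05 = 6036.
ε/D_h = 5.9e-05/0.0928 = 0.000636; Haaland gives 1/√f = -1.8 log₁₀[6.62e-05+0.00114] = 5.251, so f = 0.03626.
ΔP = f(L/D_h)(ρV²/2) = 0.03626·113/0.0928·0.736 = 32.5 Pa.
ΔP = 0.0325 kPa.

ΔP ≈ 0.0325 kPa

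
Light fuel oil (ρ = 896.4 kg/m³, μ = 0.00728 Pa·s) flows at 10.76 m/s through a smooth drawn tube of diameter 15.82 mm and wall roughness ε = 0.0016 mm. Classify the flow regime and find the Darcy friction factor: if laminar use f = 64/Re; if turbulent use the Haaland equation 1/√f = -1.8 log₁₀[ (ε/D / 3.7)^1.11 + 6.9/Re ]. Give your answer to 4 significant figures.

f ≈ 0.02561

Re = ρVD/μ = 896.4·10.76·0.01582/0.00728 = 2.096e+04.
Re > 4000 → turbulent. ε/D = 1.6e-06/0.01582 = 0.000101; Haaland: 1/√f = -1.8 log₁₀[8.6e-06 + 0.000329] = 6.248, so f = 0.02561.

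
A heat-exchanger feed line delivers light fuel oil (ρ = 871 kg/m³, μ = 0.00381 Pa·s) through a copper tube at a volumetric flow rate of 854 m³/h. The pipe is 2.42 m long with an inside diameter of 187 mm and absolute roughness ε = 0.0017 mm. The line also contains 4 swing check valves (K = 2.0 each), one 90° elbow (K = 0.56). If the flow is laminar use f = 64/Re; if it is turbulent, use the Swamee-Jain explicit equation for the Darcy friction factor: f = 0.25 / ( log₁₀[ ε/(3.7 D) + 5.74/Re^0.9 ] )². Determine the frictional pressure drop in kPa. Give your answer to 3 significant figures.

ΔP ≈ 284 kPa

Q = 854 m³/h = 854/3600 = 0.2372 m³/s.
Cross-sectional area A = πD²/4 = π(0.187)²/4 = 0.02746 m²; mean velocity V = Q/A = 0.2372/0.02746 = 8.637 m/s.
Reynolds number Re = ρVD/μ = 871 · 8.637 · 0.187 / 0.00381 = 3.692e+05.
Re > 4000 → turbulent. Relative roughness ε/D = 1.7e-06/0.187 = 9.09e-06. Swamee-Jain: f = 0.25/(log₁₀[9.09e-06/3.7 + 5.74/3.692e+05^0.9])² = 0.25/(log₁₀[2.46e-06 + 5.6e-05])² = 0.25/(-4.233)² = 0.01395.
Total minor-loss coefficient ΣK = 4·2 + 1·0.56 = 8.56.
ΔP = [f·L/D + ΣK]·(ρV²/2) = [0.01395·2.42/0.187 + 8.56]·(871·8.637²/2) = [0.1806 + 8.56]·3.249e+04 = 2.84e+05 Pa.
ΔP = 2.84e+05 Pa = 284 kPa.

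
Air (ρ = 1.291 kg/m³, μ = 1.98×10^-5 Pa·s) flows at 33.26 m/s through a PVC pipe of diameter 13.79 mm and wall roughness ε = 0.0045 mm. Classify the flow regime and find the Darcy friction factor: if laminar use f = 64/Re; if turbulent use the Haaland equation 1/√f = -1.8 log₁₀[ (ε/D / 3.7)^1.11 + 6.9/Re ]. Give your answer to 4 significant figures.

f ≈ 0.02407

Re = ρVD/μ = 1.291·33.26·0.01379/1.98e-05 = 2.991e+04.
Re > 4000 → turbulent. ε/D = 4.5e-06/0.01379 = 0.000326; Haaland: 1/√f = -1.8 log₁₀[3.16e-05 + 0.000231] = 6.446, so f = 0.02407.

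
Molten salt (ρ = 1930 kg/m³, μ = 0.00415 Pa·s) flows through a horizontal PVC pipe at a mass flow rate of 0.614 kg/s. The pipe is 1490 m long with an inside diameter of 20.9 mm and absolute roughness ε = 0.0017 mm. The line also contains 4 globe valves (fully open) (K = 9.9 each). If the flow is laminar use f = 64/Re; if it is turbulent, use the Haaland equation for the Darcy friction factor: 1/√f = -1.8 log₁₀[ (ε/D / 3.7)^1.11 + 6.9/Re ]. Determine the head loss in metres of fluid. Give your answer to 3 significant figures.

A = πD²/4 = π(0.0209)²/4 = 0.0003431 m²; mean velocity V = ṁ/(ρA) = 0.614/(1930 · 0.0003431) = 0.9273 m/s.
Reynolds number Re = ρVD/μ = 1930 · 0.9273 · 0.0209 / 0.00415 = 9013.
Re > 4000 → turbulent. Relative roughness ε/D = 1.7e-06/0.0209 = 8.13e-05. Haaland: 1/√f = -1.8 log₁₀[(8.13e-05/3.7)^1.11 + 6.9/9013] = -1.8 log₁₀[6.76e-06 + 0.000766] = 5.602, so f = 0.03187.
Total minor-loss coefficient ΣK = 4·9.9 = 39.6.
ΔP = [f·L/D + ΣK]·(ρV²/2) = [0.03187·1490/0.0209 + 39.6]·(1930·0.9273²/2) = [2272 + 39.6]·829.8 = 1.918e+06 Pa.
Head loss h_f = ΔP/(ρg) = 1.918e+06/(1930·9.81) = 101 m.

h_f ≈ 101 m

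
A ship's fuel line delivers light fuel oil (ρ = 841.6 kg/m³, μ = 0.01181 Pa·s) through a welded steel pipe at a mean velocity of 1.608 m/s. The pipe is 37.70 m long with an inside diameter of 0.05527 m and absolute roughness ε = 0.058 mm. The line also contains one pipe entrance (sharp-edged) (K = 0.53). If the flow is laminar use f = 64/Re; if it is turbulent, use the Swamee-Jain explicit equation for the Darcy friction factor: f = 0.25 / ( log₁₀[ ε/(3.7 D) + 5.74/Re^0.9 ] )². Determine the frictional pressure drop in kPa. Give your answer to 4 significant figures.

ΔP ≈ 27.83 kPa

Reynolds number Re = ρVD/μ = 841.6 · 1.608 · 0.05527 / 0.0118 = 6333.
Re > 4000 → turbulent. Relative roughness ε/D = 5.8e-05/0.05527 = 0.00105. Swamee-Jain: f = 0.25/(log₁₀[0.00105/3.7 + 5.74/6333^0.9])² = 0.25/(log₁₀[0.000284 + 0.00217])² = 0.25/(-2.609)² = 0.03672.
Total minor-loss coefficient ΣK = 1·0.53 = 0.53.
ΔP = [f·L/D + ΣK]·(ρV²/2) = [0.03672·37.7/0.05527 + 0.53]·(841.6·1.608²/2) = [25.05 + 0.53]·1088 = 2.783e+04 Pa.
ΔP = 2.783e+04 Pa = 27.83 kPa.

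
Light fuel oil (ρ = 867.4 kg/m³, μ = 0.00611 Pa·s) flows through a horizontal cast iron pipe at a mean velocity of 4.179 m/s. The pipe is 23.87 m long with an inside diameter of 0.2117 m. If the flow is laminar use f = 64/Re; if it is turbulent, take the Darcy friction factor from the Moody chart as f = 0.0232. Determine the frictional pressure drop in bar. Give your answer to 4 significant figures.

ΔP ≈ 0.1981 bar

Reynolds number Re = ρVD/μ = 867.4 · 4.179 · 0.2117 / 0.00611 = 1.256e+05.
Re > 4000 → turbulent; use the Moody-chart value f = 0.0232.
Darcy-Weisbach: ΔP = f(L/D)(ρV²/2) = 0.0232·(23.87/0.2117)·(867.4·4.179²/2) = 0.0232·112.8·7574 = 1.981e+04 Pa.
ΔP = 1.981e+04 Pa = 0.1981 bar.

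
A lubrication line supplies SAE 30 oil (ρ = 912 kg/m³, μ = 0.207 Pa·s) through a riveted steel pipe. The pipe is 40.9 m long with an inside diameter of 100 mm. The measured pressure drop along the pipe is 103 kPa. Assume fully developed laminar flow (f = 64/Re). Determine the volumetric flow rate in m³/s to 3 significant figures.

Q ≈ 0.0299 m³/s

For laminar flow, f = 64/Re with Re = ρVD/μ, so Darcy-Weisbach reduces to ΔP = 32μLV/D². Solving for V: V = ΔP·D²/(32μL) = 1.03e+05·(0.1)²/(32·0.207·40.9) = 3.802 m/s.
Check: Re = ρVD/μ = 912·3.802·0.1/0.207 = 1675 < 2300, so the laminar assumption holds.
Q = V·A = 3.802·(π/4·0.1²) = 0.02986 m³/s = 0.0299 m³/s.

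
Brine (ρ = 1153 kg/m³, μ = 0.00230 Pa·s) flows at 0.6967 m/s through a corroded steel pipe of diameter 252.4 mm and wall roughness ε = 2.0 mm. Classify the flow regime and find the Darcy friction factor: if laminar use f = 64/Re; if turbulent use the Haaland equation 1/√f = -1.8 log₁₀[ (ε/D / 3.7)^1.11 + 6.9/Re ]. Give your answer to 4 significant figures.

f ≈ 0.03588

Re = ρVD/μ = 1153·0.6967·0.2524/0.0023 = 8.815e+04.
Re > 4000 → turbulent. ε/D = 0.002/0.2524 = 0.00792; Haaland: 1/√f = -1.8 log₁₀[0.00109 + 7.83e-05] = 5.279, so f = 0.03588.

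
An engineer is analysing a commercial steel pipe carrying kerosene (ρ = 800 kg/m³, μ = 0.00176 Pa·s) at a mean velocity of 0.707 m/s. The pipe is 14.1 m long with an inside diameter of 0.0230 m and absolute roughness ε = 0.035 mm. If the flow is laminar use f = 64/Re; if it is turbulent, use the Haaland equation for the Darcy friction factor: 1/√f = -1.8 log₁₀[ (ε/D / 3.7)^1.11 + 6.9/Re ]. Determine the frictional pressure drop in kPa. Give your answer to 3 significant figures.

ΔP ≈ 4.33 kPa

Reynolds number Re = ρVD/μ = 800 · 0.707 · 0.023 / 0.00176 = 7391.
Re > 4000 → turbulent. Relative roughness ε/D = 3.5e-05/0.023 = 0.00152. Haaland: 1/√f = -1.8 log₁₀[(0.00152/3.7)^1.11 + 6.9/7391] = -1.8 log₁₀[0.000174 + 0.000934] = 5.32, so f = 0.03533.
Darcy-Weisbach: ΔP = f(L/D)(ρV²/2) = 0.03533·(14.1/0.023)·(800·0.707²/2) = 0.03533·613·199.9 = 4331 Pa.
ΔP = 4331 Pa = 4.33 kPa.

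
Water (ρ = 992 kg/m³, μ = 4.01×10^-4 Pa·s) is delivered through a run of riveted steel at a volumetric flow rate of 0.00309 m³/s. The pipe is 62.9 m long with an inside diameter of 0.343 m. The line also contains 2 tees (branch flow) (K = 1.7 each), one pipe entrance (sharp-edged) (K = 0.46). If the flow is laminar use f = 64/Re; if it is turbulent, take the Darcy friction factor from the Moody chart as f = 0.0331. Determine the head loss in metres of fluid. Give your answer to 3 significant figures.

h_f ≈ 5.66×10^-4 m

Cross-sectional area A = πD²/4 = π(0.343)²/4 = 0.0924 m²; mean velocity V = Q/A = 0.00309/0.0924 = 0.03344 m/s.
Reynolds number Re = ρVD/μ = 992 · 0.03344 · 0.343 / 0.000401 = 2.838e+04.
Re > 4000 → turbulent; use the Moody-chart value f = 0.0331.
Total minor-loss coefficient ΣK = 2·1.7 + 1·0.46 = 3.86.
ΔP = [f·L/D + ΣK]·(ρV²/2) = [0.0331·62.9/0.343 + 3.86]·(992·0.03344²/2) = [6.07 + 3.86]·0.5547 = 5.508 Pa.
Head loss h_f = ΔP/(ρg) = 5.508/(992·9.81) = 5.66×10^-4 m.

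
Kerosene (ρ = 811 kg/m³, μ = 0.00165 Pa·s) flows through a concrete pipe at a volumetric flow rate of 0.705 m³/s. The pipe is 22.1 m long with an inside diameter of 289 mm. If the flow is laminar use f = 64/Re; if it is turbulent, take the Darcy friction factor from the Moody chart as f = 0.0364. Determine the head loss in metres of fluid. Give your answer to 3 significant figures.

Cross-sectional area A = πD²/4 = π(0.289)²/4 = 0.0656 m²; mean velocity V = Q/A = 0.705/0.0656 = 10.75 m/s.
Reynolds number Re = ρVD/μ = 811 · 10.75 · 0.289 / 0.00165 = 1.527e+06.
Re > 4000 → turbulent; use the Moody-chart value f = 0.0364.
Darcy-Weisbach: ΔP = f(L/D)(ρV²/2) = 0.0364·(22.1/0.289)·(811·10.75²/2) = 0.0364·76.47·4.684e+04 = 1.304e+05 Pa.
Head loss h_f = ΔP/(ρg) = 1.304e+05/(811·9.81) = 16.4 m.

h_f ≈ 16.4 m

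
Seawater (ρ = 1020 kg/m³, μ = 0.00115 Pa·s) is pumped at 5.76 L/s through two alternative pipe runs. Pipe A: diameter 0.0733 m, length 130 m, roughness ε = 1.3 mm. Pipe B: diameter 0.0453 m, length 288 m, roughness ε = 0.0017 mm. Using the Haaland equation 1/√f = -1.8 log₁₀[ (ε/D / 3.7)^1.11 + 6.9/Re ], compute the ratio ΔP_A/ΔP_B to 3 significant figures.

Pipe A: V = Q/A = 0.00576/0.00422 = 1.365 m/s; Re = 8.874e+04; ε/D = 0.0177; Haaland → f = 0.04702; ΔP_A = f(L/D)(ρV²/2) = 7.924e+04 Pa.
Pipe B: V = Q/A = 0.00576/0.001612 = 3.574 m/s; Re = 1.436e+05; ε/D = 3.75e-05; Haaland → f = 0.01675; ΔP_B = f(L/D)(ρV²/2) = 6.935e+05 Pa.
ΔP_A/ΔP_B = 7.924e+04/6.935e+05 = 0.114.

ΔP_A/ΔP_B ≈ 0.114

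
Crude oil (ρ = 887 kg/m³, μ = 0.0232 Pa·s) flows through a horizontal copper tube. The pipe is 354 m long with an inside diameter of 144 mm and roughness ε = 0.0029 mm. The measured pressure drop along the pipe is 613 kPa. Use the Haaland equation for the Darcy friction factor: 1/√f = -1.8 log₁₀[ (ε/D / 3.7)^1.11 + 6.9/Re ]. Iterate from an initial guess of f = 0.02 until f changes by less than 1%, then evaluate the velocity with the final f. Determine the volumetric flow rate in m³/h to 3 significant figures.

Rearranging Darcy-Weisbach: V = √(2·ΔP·D/(f·L·ρ)). With ε/D = 2.9e-06/0.144 = 2.01e-05, iterate starting from f = 0.02:
  f = 0.02 → V = √(2·6.13e+05·0.144/(0.02·354·887)) = 5.302 m/s; Re = ρVD/μ = 2.919e+04; f → 0.0235
  f = 0.0235 → V = 4.891 m/s; Re = 2.693e+04; f → 0.02396
  f = 0.02396 → V = 4.844 m/s; Re = 2.667e+04; f → 0.02402
Converged (Δf/f < 1%). With the final f = 0.02402: V = √(2·6.13e+05·0.144/(0.02402·354·887)) = 4.838 m/s.
Q = V·A = 4.838·(π/4·0.144²) = 0.0788 m³/s = 284 m³/h.

Q ≈ 284 m³/h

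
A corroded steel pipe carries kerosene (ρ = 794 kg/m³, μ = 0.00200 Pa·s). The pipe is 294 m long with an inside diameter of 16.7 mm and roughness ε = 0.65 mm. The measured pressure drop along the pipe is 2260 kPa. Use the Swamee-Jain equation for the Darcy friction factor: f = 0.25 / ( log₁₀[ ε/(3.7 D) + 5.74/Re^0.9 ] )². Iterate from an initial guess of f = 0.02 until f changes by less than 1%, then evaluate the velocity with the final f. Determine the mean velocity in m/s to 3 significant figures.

Rearranging Darcy-Weisbach: V = √(2·ΔP·D/(f·L·ρ)). With ε/D = 0.00065/0.0167 = 0.0389, iterate starting from f = 0.02:
  f = 0.02 → V = √(2·2.26e+06·0.0167/(0.02·294·794)) = 4.021 m/s; Re = ρVD/μ = 2.666e+04; f → 0.06547
  f = 0.06547 → V = 2.222 m/s; Re = 1.473e+04; f → 0.06657
  f = 0.06657 → V = 2.204 m/s; Re = 1.461e+04; f → 0.06659
Converged (Δf/f < 1%). With the final f = 0.06659: V = √(2·2.26e+06·0.0167/(0.06659·294·794)) = 2.204 m/s.

V ≈ 2.20 m/s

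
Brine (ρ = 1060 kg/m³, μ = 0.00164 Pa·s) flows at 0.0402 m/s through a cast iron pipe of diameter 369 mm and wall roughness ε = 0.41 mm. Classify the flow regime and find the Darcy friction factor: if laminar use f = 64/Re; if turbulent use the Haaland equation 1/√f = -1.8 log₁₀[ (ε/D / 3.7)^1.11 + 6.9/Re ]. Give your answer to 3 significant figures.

Re = ρVD/μ = 1060·0.0402·0.369/0.00164 = 9588.
Re > 4000 → turbulent. ε/D = 0.00041/0.369 = 0.00111; Haaland: 1/√f = -1.8 log₁₀[0.000123 + 0.00072] = 5.534, so f = 0.03266.

f ≈ 0.0327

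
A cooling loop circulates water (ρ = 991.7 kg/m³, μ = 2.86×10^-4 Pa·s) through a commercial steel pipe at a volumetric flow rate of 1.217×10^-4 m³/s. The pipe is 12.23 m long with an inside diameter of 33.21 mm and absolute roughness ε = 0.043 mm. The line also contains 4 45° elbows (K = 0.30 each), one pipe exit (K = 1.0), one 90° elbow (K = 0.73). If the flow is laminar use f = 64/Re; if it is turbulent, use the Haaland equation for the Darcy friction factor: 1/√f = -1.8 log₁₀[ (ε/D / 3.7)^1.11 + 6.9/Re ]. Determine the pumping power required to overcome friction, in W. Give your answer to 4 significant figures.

P ≈ 0.01637 W

Cross-sectional area A = πD²/4 = π(0.03321)²/4 = 0.0008662 m²; mean velocity V = Q/A = 0.0001217/0.0008662 = 0.1405 m/s.
Reynolds number Re = ρVD/μ = 991.7 · 0.1405 · 0.03321 / 0.000286 = 1.618e+04.
Re > 4000 → turbulent. Relative roughness ε/D = 4.3e-05/0.03321 = 0.00129. Haaland: 1/√f = -1.8 log₁₀[(0.00129/3.7)^1.11 + 6.9/1.618e+04] = -1.8 log₁₀[0.000146 + 0.000426] = 5.836, so f = 0.02936.
Total minor-loss coefficient ΣK = 4·0.3 + 1·1 + 1·0.73 = 2.93.
ΔP = [f·L/D + ΣK]·(ρV²/2) = [0.02936·12.23/0.03321 + 2.93]·(991.7·0.1405²/2) = [10.81 + 2.93]·9.788 = 134.5 Pa.
Pumping power P = QΔP = 0.0001217·134.5 = 0.016368 W = 0.01637 W.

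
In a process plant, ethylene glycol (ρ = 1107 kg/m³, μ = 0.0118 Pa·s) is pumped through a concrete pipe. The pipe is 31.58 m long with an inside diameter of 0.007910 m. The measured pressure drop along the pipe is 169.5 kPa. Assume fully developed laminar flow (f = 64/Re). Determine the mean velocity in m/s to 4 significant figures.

For laminar flow, f = 64/Re with Re = ρVD/μ, so Darcy-Weisbach reduces to ΔP = 32μLV/D². Solving for V: V = ΔP·D²/(32μL) = 1.695e+05·(0.00791)²/(32·0.0118·31.58) = 0.8894 m/s.
Check: Re = ρVD/μ = 1107·0.8894·0.00791/0.0118 = 660 < 2300, so the laminar assumption holds.

V ≈ 0.8894 m/s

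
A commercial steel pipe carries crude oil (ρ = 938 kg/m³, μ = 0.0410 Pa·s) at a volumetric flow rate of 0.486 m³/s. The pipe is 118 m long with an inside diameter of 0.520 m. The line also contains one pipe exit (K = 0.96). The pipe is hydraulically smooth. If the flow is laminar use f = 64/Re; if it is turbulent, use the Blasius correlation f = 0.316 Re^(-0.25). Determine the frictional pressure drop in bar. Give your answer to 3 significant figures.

Cross-sectional area A = πD²/4 = π(0.52)²/4 = 0.2124 m²; mean velocity V = Q/A = 0.486/0.2124 = 2.288 m/s.
Reynolds number Re = ρVD/μ = 938 · 2.288 · 0.52 / 0.041 = 2.722e+04.
Re > 4000 → turbulent. Smooth-pipe (Blasius): f = 0.316 Re^(-0.25) = 0.316/(2.722e+04)^0.25 = 0.0246.
Total minor-loss coefficient ΣK = 1·0.96 = 0.96.
ΔP = [f·L/D + ΣK]·(ρV²/2) = [0.0246·118/0.52 + 0.96]·(938·2.288²/2) = [5.582 + 0.96]·2456 = 1.607e+04 Pa.
ΔP = 1.607e+04 Pa = 0.161 bar.

ΔP ≈ 0.161 bar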